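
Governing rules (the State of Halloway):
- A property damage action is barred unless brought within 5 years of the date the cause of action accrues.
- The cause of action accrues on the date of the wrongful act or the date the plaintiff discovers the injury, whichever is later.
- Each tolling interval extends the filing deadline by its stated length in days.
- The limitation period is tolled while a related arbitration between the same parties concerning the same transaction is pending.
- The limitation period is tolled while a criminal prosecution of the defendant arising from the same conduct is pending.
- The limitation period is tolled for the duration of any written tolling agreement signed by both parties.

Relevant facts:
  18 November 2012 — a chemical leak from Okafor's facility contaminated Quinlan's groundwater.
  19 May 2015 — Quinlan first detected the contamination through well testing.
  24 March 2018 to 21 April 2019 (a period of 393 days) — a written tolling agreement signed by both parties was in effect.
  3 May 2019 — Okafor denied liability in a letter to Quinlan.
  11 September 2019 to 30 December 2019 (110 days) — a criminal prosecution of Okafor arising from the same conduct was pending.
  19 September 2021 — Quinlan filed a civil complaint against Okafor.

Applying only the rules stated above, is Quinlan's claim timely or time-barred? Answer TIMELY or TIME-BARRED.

TIMELY

Because discovery on 19 May 2015 post-dates the 18 November 2012 act, accrual under the later-of rule falls on 19 May 2015.
Adding the 5 years base period to 19 May 2015 gives a deadline of 19 May 2020, before any tolling.
The written tolling agreement from 24 March 2018 to 21 April 2019 tolled the period for 393 days, extending the deadline to 16 June 2021.
The period was tolled for 110 days by the pending criminal prosecution (11 September 2019 to 30 December 2019), pushing the deadline to 4 October 2021.
The other events in the timeline have no effect on the limitation period under the stated rules.
Quinlan filed on 19 September 2021, before the 4 October 2021 deadline, so the action is timely.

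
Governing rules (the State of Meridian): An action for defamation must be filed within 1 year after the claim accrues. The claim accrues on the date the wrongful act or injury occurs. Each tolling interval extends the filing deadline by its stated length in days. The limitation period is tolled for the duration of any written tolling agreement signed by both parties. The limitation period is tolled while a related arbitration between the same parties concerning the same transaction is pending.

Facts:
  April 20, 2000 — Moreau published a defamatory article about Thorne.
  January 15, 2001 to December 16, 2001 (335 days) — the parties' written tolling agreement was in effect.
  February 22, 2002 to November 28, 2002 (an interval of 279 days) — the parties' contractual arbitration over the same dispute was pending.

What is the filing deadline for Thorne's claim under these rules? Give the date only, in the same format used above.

The claim accrued on April 20, 2000, when the wrongful act occurred.
1 year from April 20, 2000 is April 20, 2001.
The written tolling agreement from January 15, 2001 to December 16, 2001 tolled the period for 335 days, extending the deadline to March 21, 2002.
Because the pending related arbitration ran from February 22, 2002 to November 28, 2002, the deadline is extended by 279 days to December 25, 2002.

December 25, 2002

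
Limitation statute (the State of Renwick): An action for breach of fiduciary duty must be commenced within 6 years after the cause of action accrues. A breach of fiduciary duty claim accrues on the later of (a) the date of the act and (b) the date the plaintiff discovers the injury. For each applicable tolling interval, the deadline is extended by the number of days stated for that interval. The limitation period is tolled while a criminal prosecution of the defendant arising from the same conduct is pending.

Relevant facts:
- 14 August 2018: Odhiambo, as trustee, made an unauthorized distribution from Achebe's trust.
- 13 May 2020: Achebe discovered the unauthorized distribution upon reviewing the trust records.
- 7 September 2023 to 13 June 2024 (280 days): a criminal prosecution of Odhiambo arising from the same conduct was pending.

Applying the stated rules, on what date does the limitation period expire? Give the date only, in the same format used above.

17 February 2027

The claim accrued on 13 May 2020 — the later of the 14 August 2018 act and the 13 May 2020 discovery.
The untolled deadline — 6 years after 13 May 2020 — is 13 May 2026.
The pending criminal prosecution from 7 September 2023 to 13 June 2024 tolled the period for 280 days, extending the deadline to 17 February 2027.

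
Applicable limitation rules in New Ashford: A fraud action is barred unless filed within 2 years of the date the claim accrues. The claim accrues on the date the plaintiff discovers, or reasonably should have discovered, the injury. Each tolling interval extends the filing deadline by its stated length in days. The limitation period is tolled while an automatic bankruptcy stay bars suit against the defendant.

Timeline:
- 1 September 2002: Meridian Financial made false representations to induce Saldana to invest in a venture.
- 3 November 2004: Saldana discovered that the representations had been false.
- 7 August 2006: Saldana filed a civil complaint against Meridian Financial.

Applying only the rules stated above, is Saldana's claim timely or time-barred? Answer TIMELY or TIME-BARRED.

Accrual is tied to discovery, so the period began on 3 November 2004 rather than on 1 September 2002 when the act occurred.
2 years from 3 November 2004 is 3 November 2006.
Filing on 7 August 2006 beat the 3 November 2006 deadline — the action is timely.

TIMELY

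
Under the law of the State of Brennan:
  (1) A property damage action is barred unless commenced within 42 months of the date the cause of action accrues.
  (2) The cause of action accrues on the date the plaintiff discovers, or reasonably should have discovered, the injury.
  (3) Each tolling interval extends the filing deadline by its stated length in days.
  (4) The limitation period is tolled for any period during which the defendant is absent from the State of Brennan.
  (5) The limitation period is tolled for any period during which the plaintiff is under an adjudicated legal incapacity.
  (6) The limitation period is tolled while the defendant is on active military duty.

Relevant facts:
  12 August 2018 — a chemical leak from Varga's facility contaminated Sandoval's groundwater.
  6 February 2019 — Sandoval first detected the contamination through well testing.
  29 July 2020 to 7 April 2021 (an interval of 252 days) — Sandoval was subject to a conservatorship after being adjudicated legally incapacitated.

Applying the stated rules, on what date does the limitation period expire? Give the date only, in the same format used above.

15 April 2023

The claim did not accrue until Sandoval discovered the injury on 6 February 2019; the 12 August 2018 act date does not start the clock under the stated rule.
The untolled deadline — 42 months after 6 February 2019 — is 6 August 2022.
The period was tolled for 252 days by the plaintiff's legal incapacity (29 July 2020 to 7 April 2021), pushing the deadline to 15 April 2023.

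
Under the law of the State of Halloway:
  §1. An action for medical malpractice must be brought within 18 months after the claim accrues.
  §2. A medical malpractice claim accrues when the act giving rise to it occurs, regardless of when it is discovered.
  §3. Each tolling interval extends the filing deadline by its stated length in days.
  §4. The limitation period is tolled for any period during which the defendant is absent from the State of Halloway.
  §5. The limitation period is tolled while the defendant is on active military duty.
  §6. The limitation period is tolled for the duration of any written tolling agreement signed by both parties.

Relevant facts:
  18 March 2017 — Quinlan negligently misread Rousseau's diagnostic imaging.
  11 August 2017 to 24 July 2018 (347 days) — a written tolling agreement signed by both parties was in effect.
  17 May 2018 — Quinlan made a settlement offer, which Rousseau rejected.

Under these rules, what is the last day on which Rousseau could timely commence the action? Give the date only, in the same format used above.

31 August 2019

The claim accrued on 18 March 2017, the date of the act.
Adding the 18 months base period to 18 March 2017 gives a deadline of 18 September 2018, before any tolling.
The period was tolled for 347 days by the written tolling agreement (11 August 2017 to 24 July 2018), pushing the deadline to 31 August 2019.
None of the other events listed affects the running of the period under the stated rules.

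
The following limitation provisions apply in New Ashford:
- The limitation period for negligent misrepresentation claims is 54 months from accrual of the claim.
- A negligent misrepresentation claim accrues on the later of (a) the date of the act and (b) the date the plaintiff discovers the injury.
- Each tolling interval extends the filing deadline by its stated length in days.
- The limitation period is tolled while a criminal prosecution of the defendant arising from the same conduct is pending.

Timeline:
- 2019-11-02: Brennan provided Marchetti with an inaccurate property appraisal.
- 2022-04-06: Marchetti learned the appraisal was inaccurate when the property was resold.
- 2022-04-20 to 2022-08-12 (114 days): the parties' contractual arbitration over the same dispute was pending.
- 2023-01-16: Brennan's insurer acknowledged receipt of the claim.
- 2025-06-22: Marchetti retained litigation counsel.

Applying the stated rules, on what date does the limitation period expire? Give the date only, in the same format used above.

2026-10-06

The claim accrued on 2022-04-06 — the later of the 2019-11-02 act and the 2022-04-06 discovery.
Adding the 54 months base period to 2022-04-06 gives a deadline of 2026-10-06, before any tolling.
Although a pending arbitration ran from 2022-04-20 to 2022-08-12, the stated rules do not make that a tolling event, so it is disregarded.
The other events in the timeline have no effect on the limitation period under the stated rules.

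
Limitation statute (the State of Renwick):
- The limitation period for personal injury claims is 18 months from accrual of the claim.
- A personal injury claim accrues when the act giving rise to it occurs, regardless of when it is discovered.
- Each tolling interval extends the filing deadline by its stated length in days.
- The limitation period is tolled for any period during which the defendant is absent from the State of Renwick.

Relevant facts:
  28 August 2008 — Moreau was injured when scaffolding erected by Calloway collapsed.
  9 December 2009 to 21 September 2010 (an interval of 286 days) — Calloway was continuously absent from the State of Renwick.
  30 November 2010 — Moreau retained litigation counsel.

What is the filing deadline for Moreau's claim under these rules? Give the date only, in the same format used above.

The limitation period began to run on 28 August 2008.
Adding the 18 months base period to 28 August 2008 gives a deadline of 28 February 2010, before any tolling.
The period was tolled for 286 days by the defendant's absence from the jurisdiction (9 December 2009 to 21 September 2010), pushing the deadline to 11 December 2010.
The other events in the timeline have no effect on the limitation period under the stated rules.

11 December 2010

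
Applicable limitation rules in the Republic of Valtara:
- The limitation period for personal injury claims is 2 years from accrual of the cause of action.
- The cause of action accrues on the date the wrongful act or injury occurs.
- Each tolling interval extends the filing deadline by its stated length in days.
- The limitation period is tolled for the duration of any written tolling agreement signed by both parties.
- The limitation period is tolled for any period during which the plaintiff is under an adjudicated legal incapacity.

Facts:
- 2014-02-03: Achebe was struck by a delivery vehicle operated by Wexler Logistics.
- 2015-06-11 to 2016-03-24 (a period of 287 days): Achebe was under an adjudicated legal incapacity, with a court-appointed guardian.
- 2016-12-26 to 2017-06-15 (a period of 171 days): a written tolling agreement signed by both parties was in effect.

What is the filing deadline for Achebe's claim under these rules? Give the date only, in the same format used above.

The limitation period began to run on 2014-02-03.
The untolled deadline — 2 years after 2014-02-03 — is 2016-02-03.
Because the plaintiff's legal incapacity ran from 2015-06-11 to 2016-03-24, the deadline is extended by 287 days to 2016-11-16.
The written tolling agreement starting 2016-12-26 came too late — the period had run on 2016-11-16 — and so does not extend the deadline.

2016-11-16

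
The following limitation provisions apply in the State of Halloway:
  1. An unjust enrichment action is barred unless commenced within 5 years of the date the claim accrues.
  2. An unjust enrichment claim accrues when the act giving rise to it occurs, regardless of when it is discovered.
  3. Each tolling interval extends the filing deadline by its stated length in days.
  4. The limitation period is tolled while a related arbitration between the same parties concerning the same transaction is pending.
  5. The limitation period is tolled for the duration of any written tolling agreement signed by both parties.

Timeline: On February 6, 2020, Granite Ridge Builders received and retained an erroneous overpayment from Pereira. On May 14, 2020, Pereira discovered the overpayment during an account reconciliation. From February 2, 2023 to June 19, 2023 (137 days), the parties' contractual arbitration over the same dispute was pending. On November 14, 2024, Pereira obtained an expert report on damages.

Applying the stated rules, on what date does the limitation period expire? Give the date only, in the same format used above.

June 23, 2025

The claim accrued on February 6, 2020, when the wrongful act occurred; under the stated occurrence rule the May 14, 2020 discovery does not delay accrual.
The untolled deadline — 5 years after February 6, 2020 — is February 6, 2025.
Because the pending related arbitration ran from February 2, 2023 to June 19, 2023, the deadline is extended by 137 days to June 23, 2025.
None of the other events listed affects the running of the period under the stated rules.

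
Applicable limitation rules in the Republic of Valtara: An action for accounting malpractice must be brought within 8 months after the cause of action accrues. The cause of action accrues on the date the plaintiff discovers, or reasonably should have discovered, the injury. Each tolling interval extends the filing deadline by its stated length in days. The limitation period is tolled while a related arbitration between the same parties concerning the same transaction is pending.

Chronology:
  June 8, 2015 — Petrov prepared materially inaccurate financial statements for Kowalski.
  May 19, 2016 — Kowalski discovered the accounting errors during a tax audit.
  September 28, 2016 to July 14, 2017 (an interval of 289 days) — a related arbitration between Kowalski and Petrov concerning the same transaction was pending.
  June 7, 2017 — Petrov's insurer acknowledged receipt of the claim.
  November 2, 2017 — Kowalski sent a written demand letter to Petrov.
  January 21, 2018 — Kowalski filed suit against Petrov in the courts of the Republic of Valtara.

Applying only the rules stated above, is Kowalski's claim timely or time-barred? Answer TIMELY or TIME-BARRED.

TIME-BARRED

Accrual is tied to discovery, so the period began on May 19, 2016 rather than on June 8, 2015 when the act occurred.
8 months from May 19, 2016 is January 19, 2017.
Because the pending related arbitration ran from September 28, 2016 to July 14, 2017, the deadline is extended by 289 days to November 4, 2017.
None of the other events listed affects the running of the period under the stated rules.
The January 21, 2018 filing falls after the November 4, 2017 deadline; the claim is time-barred.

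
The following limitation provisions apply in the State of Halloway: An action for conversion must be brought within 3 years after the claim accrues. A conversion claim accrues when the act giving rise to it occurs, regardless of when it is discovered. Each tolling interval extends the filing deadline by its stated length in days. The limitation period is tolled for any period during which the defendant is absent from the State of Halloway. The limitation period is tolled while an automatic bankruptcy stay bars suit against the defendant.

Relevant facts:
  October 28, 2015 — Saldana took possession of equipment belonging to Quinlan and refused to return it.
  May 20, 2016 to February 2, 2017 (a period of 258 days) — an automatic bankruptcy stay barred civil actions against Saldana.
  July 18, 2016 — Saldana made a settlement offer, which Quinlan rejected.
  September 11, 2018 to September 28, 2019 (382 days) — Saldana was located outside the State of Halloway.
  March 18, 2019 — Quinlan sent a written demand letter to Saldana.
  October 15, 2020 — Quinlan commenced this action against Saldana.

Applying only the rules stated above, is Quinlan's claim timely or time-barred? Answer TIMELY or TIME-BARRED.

The claim accrued on October 28, 2015, the date of the act.
The untolled deadline — 3 years after October 28, 2015 — is October 28, 2018.
Because the automatic bankruptcy stay ran from May 20, 2016 to February 2, 2017, the deadline is extended by 258 days to July 13, 2019.
Because the defendant's absence from the jurisdiction ran from September 11, 2018 to September 28, 2019, the deadline is extended by 382 days to July 29, 2020.
Nothing else in the chronology tolls or restarts the period.
Filing on October 15, 2020 missed the July 29, 2020 deadline — the action is time-barred.

TIME-BARRED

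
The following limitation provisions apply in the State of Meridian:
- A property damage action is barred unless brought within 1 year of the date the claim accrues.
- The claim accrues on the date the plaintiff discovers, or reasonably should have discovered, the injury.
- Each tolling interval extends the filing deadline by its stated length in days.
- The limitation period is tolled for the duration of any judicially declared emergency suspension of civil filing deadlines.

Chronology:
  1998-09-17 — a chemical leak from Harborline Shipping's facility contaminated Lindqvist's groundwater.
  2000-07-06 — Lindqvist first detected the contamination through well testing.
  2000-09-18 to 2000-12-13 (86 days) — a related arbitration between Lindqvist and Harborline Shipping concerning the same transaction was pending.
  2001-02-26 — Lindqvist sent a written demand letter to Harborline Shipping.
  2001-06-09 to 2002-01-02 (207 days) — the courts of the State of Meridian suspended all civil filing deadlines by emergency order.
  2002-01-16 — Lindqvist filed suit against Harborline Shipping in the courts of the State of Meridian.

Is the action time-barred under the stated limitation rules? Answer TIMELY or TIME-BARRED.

Under the discovery rule, the claim accrued on 2000-07-06, when Lindqvist discovered the injury — not on the 1998-09-17 date of the underlying act.
Adding the 1 year base period to 2000-07-06 gives a deadline of 2001-07-06, before any tolling.
Because the emergency suspension of filing deadlines ran from 2001-06-09 to 2002-01-02, the deadline is extended by 207 days to 2002-01-29.
No stated provision tolls the period for a pending arbitration, so the interval from 2000-09-18 to 2000-12-13 has no effect on the deadline.
The other events in the timeline have no effect on the limitation period under the stated rules.
Filing on 2002-01-16 beat the 2002-01-29 deadline — the action is timely.

TIMELY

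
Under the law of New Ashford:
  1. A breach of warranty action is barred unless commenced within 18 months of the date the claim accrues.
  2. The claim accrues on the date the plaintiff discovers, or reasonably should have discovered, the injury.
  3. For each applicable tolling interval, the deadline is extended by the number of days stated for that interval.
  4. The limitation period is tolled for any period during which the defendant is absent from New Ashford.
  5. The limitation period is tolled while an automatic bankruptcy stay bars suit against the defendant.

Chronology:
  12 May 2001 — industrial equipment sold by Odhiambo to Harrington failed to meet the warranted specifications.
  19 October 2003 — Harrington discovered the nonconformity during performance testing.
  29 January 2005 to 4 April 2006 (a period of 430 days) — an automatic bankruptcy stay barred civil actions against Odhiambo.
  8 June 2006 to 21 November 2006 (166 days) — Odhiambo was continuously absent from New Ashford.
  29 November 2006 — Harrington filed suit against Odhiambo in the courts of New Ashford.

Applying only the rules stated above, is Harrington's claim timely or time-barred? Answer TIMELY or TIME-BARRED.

Under the discovery rule, the claim accrued on 19 October 2003, when Harrington discovered the injury — not on the 12 May 2001 date of the underlying act.
The untolled deadline — 18 months after 19 October 2003 — is 19 April 2005.
The automatic bankruptcy stay from 29 January 2005 to 4 April 2006 tolled the period for 430 days, extending the deadline to 23 June 2006.
The defendant's absence from the jurisdiction from 8 June 2006 to 21 November 2006 tolled the period for 166 days, extending the deadline to 6 December 2006.
Harrington filed on 29 November 2006, before the 6 December 2006 deadline, so the action is timely.

TIMELY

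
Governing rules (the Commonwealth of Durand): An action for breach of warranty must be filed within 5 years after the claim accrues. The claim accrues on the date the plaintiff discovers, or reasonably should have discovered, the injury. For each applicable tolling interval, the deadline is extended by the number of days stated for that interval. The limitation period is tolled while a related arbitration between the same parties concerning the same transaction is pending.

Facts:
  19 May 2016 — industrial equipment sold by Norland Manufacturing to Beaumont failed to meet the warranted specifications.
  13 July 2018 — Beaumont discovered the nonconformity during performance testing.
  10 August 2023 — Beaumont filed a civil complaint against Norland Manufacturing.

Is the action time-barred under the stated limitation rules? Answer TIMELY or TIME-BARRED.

The claim did not accrue until Beaumont discovered the injury on 13 July 2018; the 19 May 2016 act date does not start the clock under the stated rule.
5 years from 13 July 2018 is 13 July 2023.
Beaumont filed on 10 August 2023, after the 13 July 2023 deadline, so the action is time-barred.

TIME-BARRED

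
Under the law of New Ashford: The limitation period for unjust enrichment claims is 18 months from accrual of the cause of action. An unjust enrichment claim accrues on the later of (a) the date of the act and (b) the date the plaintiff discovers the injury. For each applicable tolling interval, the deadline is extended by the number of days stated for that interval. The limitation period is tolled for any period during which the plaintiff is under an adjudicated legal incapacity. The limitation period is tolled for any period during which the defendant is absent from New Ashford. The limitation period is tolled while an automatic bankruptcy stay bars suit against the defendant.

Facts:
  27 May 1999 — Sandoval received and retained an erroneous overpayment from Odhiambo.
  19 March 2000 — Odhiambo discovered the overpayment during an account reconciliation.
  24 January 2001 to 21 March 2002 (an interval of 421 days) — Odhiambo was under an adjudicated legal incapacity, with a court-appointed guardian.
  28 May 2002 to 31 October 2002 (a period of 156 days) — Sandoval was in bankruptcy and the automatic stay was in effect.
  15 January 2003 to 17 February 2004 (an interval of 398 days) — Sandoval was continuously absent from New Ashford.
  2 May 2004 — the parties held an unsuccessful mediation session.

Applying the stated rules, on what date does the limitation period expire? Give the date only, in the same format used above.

Because discovery on 19 March 2000 post-dates the 27 May 1999 act, accrual under the later-of rule falls on 19 March 2000.
Adding the 18 months base period to 19 March 2000 gives a deadline of 19 September 2001, before any tolling.
The period was tolled for 421 days by the plaintiff's legal incapacity (24 January 2001 to 21 March 2002), pushing the deadline to 14 November 2002.
Because the automatic bankruptcy stay ran from 28 May 2002 to 31 October 2002, the deadline is extended by 156 days to 19 April 2003.
Because the defendant's absence from the jurisdiction ran from 15 January 2003 to 17 February 2004, the deadline is extended by 398 days to 21 May 2004.
None of the other events listed affects the running of the period under the stated rules.

21 May 2004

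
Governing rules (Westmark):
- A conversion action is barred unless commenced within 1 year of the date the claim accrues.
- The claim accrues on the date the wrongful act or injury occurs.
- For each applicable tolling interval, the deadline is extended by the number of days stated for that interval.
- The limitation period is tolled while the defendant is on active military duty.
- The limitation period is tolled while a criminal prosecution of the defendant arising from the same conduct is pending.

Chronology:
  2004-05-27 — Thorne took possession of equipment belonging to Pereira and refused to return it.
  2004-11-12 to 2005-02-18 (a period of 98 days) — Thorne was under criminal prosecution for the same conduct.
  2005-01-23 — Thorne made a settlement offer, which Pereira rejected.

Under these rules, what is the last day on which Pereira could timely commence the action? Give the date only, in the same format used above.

The claim accrued on 2004-05-27, when the wrongful act occurred.
1 year from 2004-05-27 is 2005-05-27.
Because the pending criminal prosecution ran from 2004-11-12 to 2005-02-18, the deadline is extended by 98 days to 2005-09-02.
The other events in the timeline have no effect on the limitation period under the stated rules.

2005-09-02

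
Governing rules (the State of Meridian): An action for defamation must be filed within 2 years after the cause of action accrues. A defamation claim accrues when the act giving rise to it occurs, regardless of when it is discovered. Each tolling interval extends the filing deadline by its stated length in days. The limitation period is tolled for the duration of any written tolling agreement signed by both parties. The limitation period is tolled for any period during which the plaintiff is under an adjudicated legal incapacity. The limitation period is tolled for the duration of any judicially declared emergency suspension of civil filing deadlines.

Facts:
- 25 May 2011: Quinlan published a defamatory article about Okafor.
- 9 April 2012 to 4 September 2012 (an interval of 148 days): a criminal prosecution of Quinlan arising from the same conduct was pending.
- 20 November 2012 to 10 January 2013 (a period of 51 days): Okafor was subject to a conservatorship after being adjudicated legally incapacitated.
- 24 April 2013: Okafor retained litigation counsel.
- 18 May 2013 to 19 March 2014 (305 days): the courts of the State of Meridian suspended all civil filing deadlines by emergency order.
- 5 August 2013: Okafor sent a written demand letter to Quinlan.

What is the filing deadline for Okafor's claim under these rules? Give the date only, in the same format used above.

The limitation period began to run on 25 May 2011.
2 years from 25 May 2011 is 25 May 2013.
Because the plaintiff's legal incapacity ran from 20 November 2012 to 10 January 2013, the deadline is extended by 51 days to 15 July 2013.
The emergency suspension of filing deadlines from 18 May 2013 to 19 March 2014 tolled the period for 305 days, extending the deadline to 16 May 2014.
Although a criminal prosecution ran from 9 April 2012 to 4 September 2012, the stated rules do not make that a tolling event, so it is disregarded.
Nothing else in the chronology tolls or restarts the period.

16 May 2014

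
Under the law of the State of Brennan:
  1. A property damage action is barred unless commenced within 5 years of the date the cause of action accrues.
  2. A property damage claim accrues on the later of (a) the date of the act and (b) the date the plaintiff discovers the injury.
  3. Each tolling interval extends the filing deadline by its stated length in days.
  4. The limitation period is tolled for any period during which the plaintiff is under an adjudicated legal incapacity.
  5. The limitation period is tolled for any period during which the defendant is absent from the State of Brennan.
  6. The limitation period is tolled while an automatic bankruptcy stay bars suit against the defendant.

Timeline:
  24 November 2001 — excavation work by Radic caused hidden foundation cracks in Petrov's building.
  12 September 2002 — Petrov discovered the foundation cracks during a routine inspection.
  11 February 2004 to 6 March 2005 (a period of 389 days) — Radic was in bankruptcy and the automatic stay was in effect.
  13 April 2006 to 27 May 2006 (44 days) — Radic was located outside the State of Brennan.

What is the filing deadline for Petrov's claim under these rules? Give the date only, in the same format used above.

18 November 2008

Taking the later of the act (24 November 2001) and discovery (12 September 2002), the claim accrued on 12 September 2002.
5 years from 12 September 2002 is 12 September 2007.
Because the automatic bankruptcy stay ran from 11 February 2004 to 6 March 2005, the deadline is extended by 389 days to 5 October 2008.
The period was tolled for 44 days by the defendant's absence from the jurisdiction (13 April 2006 to 27 May 2006), pushing the deadline to 18 November 2008.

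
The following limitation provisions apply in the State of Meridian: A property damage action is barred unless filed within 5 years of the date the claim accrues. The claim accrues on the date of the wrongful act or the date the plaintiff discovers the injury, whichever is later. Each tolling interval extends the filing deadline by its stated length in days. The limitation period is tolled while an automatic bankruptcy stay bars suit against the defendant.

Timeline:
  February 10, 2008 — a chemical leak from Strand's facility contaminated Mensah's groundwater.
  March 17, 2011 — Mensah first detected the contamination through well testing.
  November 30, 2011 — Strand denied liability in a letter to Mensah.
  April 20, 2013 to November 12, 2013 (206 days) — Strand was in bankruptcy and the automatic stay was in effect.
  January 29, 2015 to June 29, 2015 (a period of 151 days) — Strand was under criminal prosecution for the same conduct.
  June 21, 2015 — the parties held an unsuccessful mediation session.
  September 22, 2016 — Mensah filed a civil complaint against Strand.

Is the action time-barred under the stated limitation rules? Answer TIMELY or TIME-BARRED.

TIMELY

Taking the later of the act (February 10, 2008) and discovery (March 17, 2011), the claim accrued on March 17, 2011.
5 years from March 17, 2011 is March 17, 2016.
The automatic bankruptcy stay from April 20, 2013 to November 12, 2013 tolled the period for 206 days, extending the deadline to October 9, 2016.
The pending criminal prosecution from January 29, 2015 to June 29, 2015 does not toll the period, because no stated rule makes a criminal prosecution a tolling event.
Nothing else in the chronology tolls or restarts the period.
The September 22, 2016 filing precedes the October 9, 2016 deadline; the claim is timely.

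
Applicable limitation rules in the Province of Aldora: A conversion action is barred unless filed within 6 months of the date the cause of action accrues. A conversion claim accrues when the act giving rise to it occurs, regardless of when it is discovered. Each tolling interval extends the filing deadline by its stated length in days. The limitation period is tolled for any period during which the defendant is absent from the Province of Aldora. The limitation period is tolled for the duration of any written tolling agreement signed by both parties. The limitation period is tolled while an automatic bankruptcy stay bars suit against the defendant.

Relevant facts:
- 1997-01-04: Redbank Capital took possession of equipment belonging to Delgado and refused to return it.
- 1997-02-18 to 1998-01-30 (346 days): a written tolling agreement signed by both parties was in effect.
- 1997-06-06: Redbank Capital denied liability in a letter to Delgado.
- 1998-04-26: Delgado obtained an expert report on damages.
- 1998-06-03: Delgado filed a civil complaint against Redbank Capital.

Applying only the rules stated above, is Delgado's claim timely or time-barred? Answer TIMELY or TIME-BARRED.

The claim accrued on 1997-01-04, when the wrongful act occurred.
Adding the 6 months base period to 1997-01-04 gives a deadline of 1997-07-04, before any tolling.
The period was tolled for 346 days by the written tolling agreement (1997-02-18 to 1998-01-30), pushing the deadline to 1998-06-15.
Nothing else in the chronology tolls or restarts the period.
Filing on 1998-06-03 beat the 1998-06-15 deadline — the action is timely.

TIMELY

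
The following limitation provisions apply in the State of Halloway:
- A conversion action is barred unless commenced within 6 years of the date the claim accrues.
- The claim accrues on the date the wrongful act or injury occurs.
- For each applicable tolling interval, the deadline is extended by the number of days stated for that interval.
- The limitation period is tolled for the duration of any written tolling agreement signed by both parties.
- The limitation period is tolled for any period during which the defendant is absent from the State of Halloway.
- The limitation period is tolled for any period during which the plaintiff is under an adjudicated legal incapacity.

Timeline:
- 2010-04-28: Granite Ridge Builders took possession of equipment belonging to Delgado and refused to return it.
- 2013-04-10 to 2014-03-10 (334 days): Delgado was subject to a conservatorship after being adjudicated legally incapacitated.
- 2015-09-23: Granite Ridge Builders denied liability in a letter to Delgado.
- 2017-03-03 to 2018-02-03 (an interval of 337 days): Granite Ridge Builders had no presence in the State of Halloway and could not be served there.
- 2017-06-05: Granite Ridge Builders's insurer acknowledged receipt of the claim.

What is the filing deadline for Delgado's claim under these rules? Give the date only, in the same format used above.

2018-02-28

The claim accrued on 2010-04-28, when the wrongful act occurred.
Adding the 6 years base period to 2010-04-28 gives a deadline of 2016-04-28, before any tolling.
The plaintiff's legal incapacity from 2013-04-10 to 2014-03-10 tolled the period for 334 days, extending the deadline to 2017-03-28.
The period was tolled for 337 days by the defendant's absence from the jurisdiction (2017-03-03 to 2018-02-03), pushing the deadline to 2018-02-28.
Nothing else in the chronology tolls or restarts the period.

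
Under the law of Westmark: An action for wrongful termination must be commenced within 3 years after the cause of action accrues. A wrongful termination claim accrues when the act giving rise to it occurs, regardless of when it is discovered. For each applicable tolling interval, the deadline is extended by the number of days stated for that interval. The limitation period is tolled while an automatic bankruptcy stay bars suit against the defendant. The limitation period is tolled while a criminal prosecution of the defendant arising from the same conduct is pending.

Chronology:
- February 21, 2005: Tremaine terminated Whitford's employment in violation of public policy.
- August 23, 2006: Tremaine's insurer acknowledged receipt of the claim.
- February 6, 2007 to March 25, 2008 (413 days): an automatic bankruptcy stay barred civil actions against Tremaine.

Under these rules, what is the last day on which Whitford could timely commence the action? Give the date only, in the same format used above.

April 9, 2009

The cause of action accrued on February 21, 2005, the date of the act.
The untolled deadline — 3 years after February 21, 2005 — is February 21, 2008.
The automatic bankruptcy stay from February 6, 2007 to March 25, 2008 tolled the period for 413 days, extending the deadline to April 9, 2009.
None of the other events listed affects the running of the period under the stated rules.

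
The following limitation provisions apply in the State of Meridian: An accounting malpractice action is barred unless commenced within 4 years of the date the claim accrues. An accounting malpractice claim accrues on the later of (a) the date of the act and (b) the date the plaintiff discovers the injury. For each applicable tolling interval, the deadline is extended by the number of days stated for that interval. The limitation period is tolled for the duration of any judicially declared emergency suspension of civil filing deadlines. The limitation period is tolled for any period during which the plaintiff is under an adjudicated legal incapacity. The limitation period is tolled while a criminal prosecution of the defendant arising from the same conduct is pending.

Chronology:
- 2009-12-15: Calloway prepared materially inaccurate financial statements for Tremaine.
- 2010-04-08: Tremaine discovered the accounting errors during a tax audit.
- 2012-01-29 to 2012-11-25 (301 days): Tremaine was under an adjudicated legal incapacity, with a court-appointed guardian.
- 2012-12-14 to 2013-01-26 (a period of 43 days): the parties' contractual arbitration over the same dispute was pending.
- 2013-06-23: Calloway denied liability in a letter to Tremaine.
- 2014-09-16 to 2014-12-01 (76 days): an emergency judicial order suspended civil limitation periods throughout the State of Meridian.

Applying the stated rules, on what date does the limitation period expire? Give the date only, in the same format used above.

Because discovery on 2010-04-08 post-dates the 2009-12-15 act, accrual under the later-of rule falls on 2010-04-08.
4 years from 2010-04-08 is 2014-04-08.
Because the plaintiff's legal incapacity ran from 2012-01-29 to 2012-11-25, the deadline is extended by 301 days to 2015-02-03.
Because the emergency suspension of filing deadlines ran from 2014-09-16 to 2014-12-01, the deadline is extended by 76 days to 2015-04-20.
No stated provision tolls the period for a pending arbitration, so the interval from 2012-12-14 to 2013-01-26 has no effect on the deadline.
Nothing else in the chronology tolls or restarts the period.

2015-04-20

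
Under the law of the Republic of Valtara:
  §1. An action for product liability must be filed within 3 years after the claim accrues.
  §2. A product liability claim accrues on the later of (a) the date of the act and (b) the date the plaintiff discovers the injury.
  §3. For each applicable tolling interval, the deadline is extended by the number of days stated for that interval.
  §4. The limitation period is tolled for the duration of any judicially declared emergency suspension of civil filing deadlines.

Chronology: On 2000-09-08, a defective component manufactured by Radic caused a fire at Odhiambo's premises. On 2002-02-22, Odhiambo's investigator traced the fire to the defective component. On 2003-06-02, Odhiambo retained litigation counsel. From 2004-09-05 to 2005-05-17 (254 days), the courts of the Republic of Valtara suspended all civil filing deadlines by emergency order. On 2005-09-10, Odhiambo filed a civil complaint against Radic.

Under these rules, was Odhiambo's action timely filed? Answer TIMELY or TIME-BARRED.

Taking the later of the act (2000-09-08) and discovery (2002-02-22), the claim accrued on 2002-02-22.
Adding the 3 years base period to 2002-02-22 gives a deadline of 2005-02-22, before any tolling.
The emergency suspension of filing deadlines from 2004-09-05 to 2005-05-17 tolled the period for 254 days, extending the deadline to 2005-11-03.
Nothing else in the chronology tolls or restarts the period.
Odhiambo filed on 2005-09-10, before the 2005-11-03 deadline, so the action is timely.

TIMELY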